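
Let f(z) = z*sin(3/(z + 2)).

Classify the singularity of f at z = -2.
Let u = z + 2. Then
  sin(3/u) = Σ_{k≥0} (-1)^k (3)^(2k+1)/((2k+1)!·u^(2k+1)) = 3/u - 9/(2*u^3) + 81/(40*u^5) + ...
which has infinitely many negative powers of u, so sin(3/(z + 2)) has an essential singularity at z = -2.
The extra factor z is a nonzero polynomial; if the product had at most a pole at z = -2, dividing by that polynomial would leave sin(3/(z + 2)) with at most a pole too — contradiction. (Equivalently, the product's Laurent series still has infinitely many negative powers.)
So the singularity is essential.

Final answer: essential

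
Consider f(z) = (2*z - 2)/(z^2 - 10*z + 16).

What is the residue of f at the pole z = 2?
Write f(z) = P(z)/Q(z) with P(z) = 2*z - 2 and Q(z) = z^2 - 10*z + 16.
The denominator factors as Q(z) = (z - 8)*(z - 2), so z = 2 is a simple zero of Q and P is analytic there; z = 2 is therefore a simple pole and
  Res(f, z₀) = P(z₀)/Q'(z₀).

Q'(z) = 2*z - 10, so Q'(2) = -6.
P(2) = 2.

Res(f, 2) = (2)/(-6) = -1/3

Final answer: -1/3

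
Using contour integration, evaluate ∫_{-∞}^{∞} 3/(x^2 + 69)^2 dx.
Let f(z) = 3/(z^2 + 69)^2. The denominator has no real zeros and deg Q - deg P = 4 ≥ 2, so the integral of f over the upper semicircle |z| = R tends to 0 as R → ∞. Closing the contour in the upper half-plane,
  ∫_{-∞}^{∞} f(x) dx = 2πi · Σ Res(f, z_k)  over the poles with Im z_k > 0.

Zeros of the denominator: z^2 + 69 = 0 gives z = ±sqrt(69)*I.
Upper half-plane: z = sqrt(69)*I (a pole of order 2).

Write f(z) = g(z)/(z - sqrt(69)*I)^2 with g(z) = 3/(z + sqrt(69)*I)^2. For a double pole, Res(f, z₀) = g'(z₀):
  g'(z) = -6/(z + sqrt(69)*I)^3
  Res(f, sqrt(69)*I) = g'(sqrt(69)*I) = -sqrt(69)*I/6348

∫_{-∞}^{∞} f(x) dx = 2πi · (-sqrt(69)*I/6348) = sqrt(69)*pi/3174

Final answer: sqrt(69)*pi/3174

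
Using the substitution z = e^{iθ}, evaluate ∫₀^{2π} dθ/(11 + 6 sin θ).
Call the integral J. The integrand is 2π-periodic and we integrate over a full period, so shifting θ does not change the value (θ → θ + π/2 turns sin θ into cos θ). Hence
  J = ∫₀^{2π} dθ/(11 + 6 cos θ).
Put z = e^{iθ}: then cos θ = (z + 1/z)/2, dθ = dz/(iz), and z runs once counterclockwise around |z| = 1:
  J = ∮_{|z|=1} 1/(11 + 6*(z + 1/z)/2) · dz/(iz) = (2/i) ∮_{|z|=1} dz/(6*z^2 + 22*z + 6).
The roots of 6*z^2 + 22*z + 6 are z = (-11 ± sqrt(11^2 - 6^2))/6, with sqrt(85) = sqrt(85); their product is 1, so only z₊ = -11/6 + sqrt(85)/6 lies inside the unit circle (z₋ = -11/6 - sqrt(85)/6 lies outside).
z₊ is a simple zero of q(z) = 6*z^2 + 22*z + 6, so Res(1/q, z₊) = 1/q'(z₊) with q'(z) = 12*z + 22; and q'(z₊) = 6*(z₊ - z₋) = 2*sqrt(85).
Therefore J = (2/i) · 2πi · 1/(2*sqrt(85)) = 2*pi/(sqrt(85)) = 2*sqrt(85)*pi/85

Final answer: 2*sqrt(85)*pi/85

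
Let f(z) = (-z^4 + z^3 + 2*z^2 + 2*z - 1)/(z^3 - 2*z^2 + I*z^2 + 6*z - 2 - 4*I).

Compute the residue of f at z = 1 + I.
Write f(z) = P(z)/Q(z) with P(z) = -z^4 + z^3 + 2*z^2 + 2*z - 1 and Q(z) = z^3 - 2*z^2 + I*z^2 + 6*z - 2 - 4*I.
The denominator factors as Q(z) = (z - 1 + 3*I)*(z - 1 - I)*(z - I), so z = 1 + I is a simple zero of Q and P is analytic there; z = 1 + I is therefore a simple pole and
  Res(f, z₀) = P(z₀)/Q'(z₀).

Q'(z) = 3*z^2 - 4*z + 2*I*z + 6, so Q'(1 + I) = 4*I.
P(1 + I) = 3 + 8*I.

Res(f, 1 + I) = (3 + 8*I)/(4*I) = 2 - 3*I/4

Final answer: 2 - 3*I/4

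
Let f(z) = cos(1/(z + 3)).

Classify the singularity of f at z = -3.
Let u = z + 3. Then
  cos(1/u) = Σ_{k≥0} (-1)^k (1)^(2k)/((2k)!·u^(2k)) = 1 - 1/(2*u^2) + 1/(24*u^4) + ...
which has infinitely many negative powers of u, so cos(1/(z + 3)) has an essential singularity at z = -3.
So the singularity is essential.

Final answer: essential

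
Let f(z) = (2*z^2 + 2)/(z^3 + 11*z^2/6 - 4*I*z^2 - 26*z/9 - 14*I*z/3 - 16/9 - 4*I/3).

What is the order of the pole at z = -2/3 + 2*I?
2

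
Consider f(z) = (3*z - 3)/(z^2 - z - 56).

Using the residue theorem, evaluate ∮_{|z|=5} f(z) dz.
By the residue theorem, ∮_C f(z) dz = 2πi · (sum of the residues of f at the poles inside |z| = 5).

The denominator factors as (z - 8)*(z + 7), so the singularities of f are simple poles at z = 8, z = -7.
  |8|² = 64 > 25 = 5², so this pole is outside the contour.
  |-7|² = 49 > 25 = 5², so this pole is outside the contour.

No pole lies inside the contour, so f is analytic on and inside C and the integral is 0 (Cauchy's theorem).

Final answer: 0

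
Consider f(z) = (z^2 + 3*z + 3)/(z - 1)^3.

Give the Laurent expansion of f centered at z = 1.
Put w = z - (1), i.e. z = w + 1. The denominator is w^3, so it suffices to rewrite the numerator in powers of w.

P(z) = z^2 + 3*z + 3
P(w + 1) = 7 + 5*w + w^2

Dividing each term by w^3:
  f = 7/w^3 + 5/w^2 + 1/w

Substituting back w = z - 1:
  f(z) = 7/(z - 1)^3 + 5/(z - 1)^2 + 1/(z - 1)

The series is finite because the numerator is a polynomial; the negative powers form the principal part, and the coefficient of 1/(z - 1) gives Res(f, 1) = 1.

Final answer: 7/(z - 1)^3 + 5/(z - 1)^2 + 1/(z - 1)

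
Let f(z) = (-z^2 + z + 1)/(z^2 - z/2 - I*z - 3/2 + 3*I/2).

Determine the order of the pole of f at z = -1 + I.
Factor the denominator:
  z^2 - z/2 - I*z - 3/2 + 3*I/2 = (z + 1 - I)*(z - 3/2)

The numerator P(z) = -z^2 + z + 1 has P(-1 + I) = 3*I ≠ 0, so no factor of (z + 1 - I) cancels.
Near z = -1 + I we can therefore write f(z) = g(z)/(z + 1 - I) with g analytic at -1 + I and g(-1 + I) ≠ 0 (g is the numerator divided by the remaining denominator factors).

Hence z = -1 + I is a pole of order 1.

Final answer: 1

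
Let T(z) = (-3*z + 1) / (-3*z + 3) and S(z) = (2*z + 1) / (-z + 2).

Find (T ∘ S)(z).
(T ∘ S)(z) = T(S(z)) = ((-3)*S(z) + (1))/((-3)*S(z) + (3)). Multiply numerator and denominator by -z + 2:
  numerator:   (-3)*(2*z + 1) + (1)*(-z + 2) = -7*z - 1
  denominator: (-3)*(2*z + 1) + (3)*(-z + 2) = -9*z + 3
(T ∘ S)(z) = (-7*z - 1)/(-9*z + 3) = (7*z + 1)/(9*z - 3)

Final answer: (7*z + 1)/(9*z - 3)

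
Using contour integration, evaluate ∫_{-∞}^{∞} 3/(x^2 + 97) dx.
Let f(z) = 3/(z^2 + 97). The denominator has no real zeros and deg Q - deg P = 2 ≥ 2, so the integral of f over the upper semicircle |z| = R tends to 0 as R → ∞. Closing the contour in the upper half-plane,
  ∫_{-∞}^{∞} f(x) dx = 2πi · Σ Res(f, z_k)  over the poles with Im z_k > 0.

Zeros of the denominator: z^2 + 97 = 0 gives z = ±sqrt(97)*I.
Upper half-plane: z = sqrt(97)*I (simple).

Each pole is a simple zero of Q(z) = z^2 + 97, so Res(f, z₀) = P(z₀)/Q'(z₀) with P(z) = 3, Q'(z) = 2*z:
  Res(f, sqrt(97)*I) = (3)/(2*sqrt(97)*I) = -3*sqrt(97)*I/194

∫_{-∞}^{∞} f(x) dx = 2πi · (-3*sqrt(97)*I/194) = 3*sqrt(97)*pi/97

Final answer: 3*sqrt(97)*pi/97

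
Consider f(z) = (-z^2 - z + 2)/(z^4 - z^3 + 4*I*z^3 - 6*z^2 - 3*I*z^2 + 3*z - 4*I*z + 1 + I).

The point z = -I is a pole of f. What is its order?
Factor the denominator:
  z^4 - z^3 + 4*I*z^3 - 6*z^2 - 3*I*z^2 + 3*z - 4*I*z + 1 + I = (z + I)^3*(z - 1 + I)

The numerator P(z) = -z^2 - z + 2 has P(-I) = 3 + I ≠ 0, so no factor of (z + I) cancels.
Near z = -I we can therefore write f(z) = g(z)/(z + I)^3 with g analytic at -I and g(-I) ≠ 0 (g is the numerator divided by the remaining denominator factors).

Hence z = -I is a pole of order 3.

Final answer: 3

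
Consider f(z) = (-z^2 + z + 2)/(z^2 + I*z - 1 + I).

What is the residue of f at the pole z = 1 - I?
Write f(z) = P(z)/Q(z) with P(z) = -z^2 + z + 2 and Q(z) = z^2 + I*z - 1 + I.
The denominator factors as Q(z) = (z + 1)*(z - 1 + I), so z = 1 - I is a simple zero of Q and P is analytic there; z = 1 - I is therefore a simple pole and
  Res(f, z₀) = P(z₀)/Q'(z₀).

Q'(z) = 2*z + I, so Q'(1 - I) = 2 - I.
P(1 - I) = 3 + I.

Res(f, 1 - I) = (3 + I)/(2 - I) = 1 + I

Final answer: 1 + I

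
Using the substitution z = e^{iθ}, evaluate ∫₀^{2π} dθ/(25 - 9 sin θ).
Call the integral J. The integrand is 2π-periodic and we integrate over a full period, so shifting θ does not change the value (θ → θ + π/2 turns sin θ into cos θ; θ → θ + π flips the sign of the trig term). Hence
  J = ∫₀^{2π} dθ/(25 + 9 cos θ).
Put z = e^{iθ}: then cos θ = (z + 1/z)/2, dθ = dz/(iz), and z runs once counterclockwise around |z| = 1:
  J = ∮_{|z|=1} 1/(25 + 9*(z + 1/z)/2) · dz/(iz) = (2/i) ∮_{|z|=1} dz/(9*z^2 + 50*z + 9).
The roots of 9*z^2 + 50*z + 9 are z = (-25 ± sqrt(25^2 - 9^2))/9, with sqrt(544) = 4*sqrt(34); their product is 1, so only z₊ = -25/9 + 4*sqrt(34)/9 lies inside the unit circle (z₋ = -25/9 - 4*sqrt(34)/9 lies outside).
z₊ is a simple zero of q(z) = 9*z^2 + 50*z + 9, so Res(1/q, z₊) = 1/q'(z₊) with q'(z) = 18*z + 50; and q'(z₊) = 9*(z₊ - z₋) = 8*sqrt(34).
Therefore J = (2/i) · 2πi · 1/(8*sqrt(34)) = 2*pi/(4*sqrt(34)) = sqrt(34)*pi/68

Final answer: sqrt(34)*pi/68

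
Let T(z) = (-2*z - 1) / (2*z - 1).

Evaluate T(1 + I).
-7/5 + 4*I/5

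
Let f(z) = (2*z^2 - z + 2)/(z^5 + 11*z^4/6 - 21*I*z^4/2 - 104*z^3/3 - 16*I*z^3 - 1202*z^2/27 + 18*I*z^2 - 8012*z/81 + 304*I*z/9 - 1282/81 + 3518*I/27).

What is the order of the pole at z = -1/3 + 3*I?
4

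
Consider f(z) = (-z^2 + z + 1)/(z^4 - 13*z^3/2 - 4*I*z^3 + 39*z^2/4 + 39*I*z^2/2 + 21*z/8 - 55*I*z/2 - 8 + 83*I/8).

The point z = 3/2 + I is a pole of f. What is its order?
Factor the denominator:
  z^4 - 13*z^3/2 - 4*I*z^3 + 39*z^2/4 + 39*I*z^2/2 + 21*z/8 - 55*I*z/2 - 8 + 83*I/8 = (z - 3/2 - I)^3*(z - 2 - I)

The numerator P(z) = -z^2 + z + 1 has P(3/2 + I) = 5/4 - 2*I ≠ 0, so no factor of (z - 3/2 - I) cancels.
Near z = 3/2 + I we can therefore write f(z) = g(z)/(z - 3/2 - I)^3 with g analytic at 3/2 + I and g(3/2 + I) ≠ 0 (g is the numerator divided by the remaining denominator factors).

Hence z = 3/2 + I is a pole of order 3.

Final answer: 3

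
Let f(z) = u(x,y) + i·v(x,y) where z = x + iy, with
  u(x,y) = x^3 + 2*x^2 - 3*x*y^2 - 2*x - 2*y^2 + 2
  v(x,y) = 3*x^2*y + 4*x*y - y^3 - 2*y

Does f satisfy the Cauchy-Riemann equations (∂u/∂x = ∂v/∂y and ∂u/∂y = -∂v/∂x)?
∂u/∂x = 3*x^2 + 4*x - 3*y^2 - 2
∂v/∂y = 3*x^2 + 4*x - 3*y^2 - 2
∂u/∂y = -6*x*y - 4*y
∂v/∂x = 6*x*y + 4*y
∂u/∂x = ∂v/∂y and ∂u/∂y = -∂v/∂x hold identically; f is analytic.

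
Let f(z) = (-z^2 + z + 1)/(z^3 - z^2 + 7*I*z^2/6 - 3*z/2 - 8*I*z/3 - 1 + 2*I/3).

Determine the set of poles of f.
{-1 - 3*I/2, I/3, 2}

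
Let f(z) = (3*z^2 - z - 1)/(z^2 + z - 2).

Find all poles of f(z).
The singularities of f are the zeros of the denominator. Factoring,
  z^2 + z - 2 = (z - 1)*(z + 2)
so the candidates are z = 1, z = -2.

Check the numerator P(z) = 3*z^2 - z - 1 at each one:
  P(1) = 1 ≠ 0, so z = 1 is a (simple) pole.
  P(-2) = 13 ≠ 0, so z = -2 is a (simple) pole.

Poles of f: {-2, 1}

Final answer: {-2, 1}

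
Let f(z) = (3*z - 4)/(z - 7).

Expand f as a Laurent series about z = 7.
17/(z - 7) + 3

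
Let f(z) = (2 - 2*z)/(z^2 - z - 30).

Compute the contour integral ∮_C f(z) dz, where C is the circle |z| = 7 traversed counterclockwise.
By the residue theorem, ∮_C f(z) dz = 2πi · (sum of the residues of f at the poles inside |z| = 7).

The denominator factors as (z - 6)*(z + 5), so the singularities of f are simple poles at z = 6, z = -5.
  |6|² = 36 < 49 = 7², so this pole is inside the contour.
  |-5|² = 25 < 49 = 7², so this pole is inside the contour.

With P(z) = 2 - 2*z and Q(z) = z^2 - z - 30, each pole is simple, so Res(f, z₀) = P(z₀)/Q'(z₀) with Q'(z) = 2*z - 1.
  Res(f, 6) = P(6)/Q'(6) = (-10)/(11) = -10/11
  Res(f, -5) = P(-5)/Q'(-5) = (12)/(-11) = -12/11

Sum of residues inside C: -2
∮_C f(z) dz = 2πi · (-2) = -4*I*pi

Final answer: -4*I*pi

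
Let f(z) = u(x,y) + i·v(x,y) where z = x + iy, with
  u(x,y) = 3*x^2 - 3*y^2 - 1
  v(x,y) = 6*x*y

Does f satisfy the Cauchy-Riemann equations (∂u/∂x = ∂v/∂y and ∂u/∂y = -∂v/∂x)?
∂u/∂x = 6*x
∂v/∂y = 6*x
∂u/∂y = -6*y
∂v/∂x = 6*y
∂u/∂x = ∂v/∂y and ∂u/∂y = -∂v/∂x hold identically; f is analytic.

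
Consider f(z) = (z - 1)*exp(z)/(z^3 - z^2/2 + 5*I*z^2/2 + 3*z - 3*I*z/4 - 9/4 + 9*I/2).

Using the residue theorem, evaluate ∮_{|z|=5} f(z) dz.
By the residue theorem, ∮_C f(z) dz = 2πi · (sum of the residues of f at the poles inside |z| = 5).

The denominator factors as (z + 3*I)*(z - 3*I/2)*(z - 1/2 + I), so the singularities of f are simple poles at z = -3*I, z = 3*I/2, z = 1/2 - I.
  |-3*I|² = 9 < 25 = 5², so this pole is inside the contour.
  |3*I/2|² = 9/4 < 25 = 5², so this pole is inside the contour.
  |1/2 - I|² = 5/4 < 25 = 5², so this pole is inside the contour.

With P(z) = (z - 1)*exp(z) and Q(z) = z^3 - z^2/2 + 5*I*z^2/2 + 3*z - 3*I*z/4 - 9/4 + 9*I/2, each pole is simple, so Res(f, z₀) = P(z₀)/Q'(z₀) with Q'(z) = 3*z^2 - z + 5*I*z + 3 - 3*I/4.
  Res(f, -3*I) = P(-3*I)/Q'(-3*I) = ((-1 - 3*I)*exp(-3*I))/(-9 + 9*I/4) = (4/153 + 52*I/153)*exp(-3*I)
  Res(f, 3*I/2) = P(3*I/2)/Q'(3*I/2) = ((-1 + 3*I/2)*exp(3*I/2))/(-45/4 - 9*I/4) = (7/117 - 17*I/117)*exp(3*I/2)
  Res(f, 1/2 - I) = P(1/2 - I)/Q'(1/2 - I) = ((-1/2 - I)*exp(1/2 - I))/(21/4 - I/4) = (-19/221 - 43*I/221)*exp(1/2 - I)

Sum of residues inside C: (4/153 + 52*I/153)*exp(-3*I) + (-19/221 - 43*I/221)*exp(1/2 - I) + (7/117 - 17*I/117)*exp(3*I/2)
∮_C f(z) dz = 2πi · ((4/153 + 52*I/153)*exp(-3*I) + (-19/221 - 43*I/221)*exp(1/2 - I) + (7/117 - 17*I/117)*exp(3*I/2)) = pi*(86/221 - 38*I/221)*exp(1/2 - I) + pi*(-104/153 + 8*I/153)*exp(-3*I) + pi*(34/117 + 14*I/117)*exp(3*I/2)

Final answer: pi*(86/221 - 38*I/221)*exp(1/2 - I) + pi*(-104/153 + 8*I/153)*exp(-3*I) + pi*(34/117 + 14*I/117)*exp(3*I/2)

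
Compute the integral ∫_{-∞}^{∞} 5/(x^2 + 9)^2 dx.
Let f(z) = 5/(z^2 + 9)^2. The denominator has no real zeros and deg Q - deg P = 4 ≥ 2, so the integral of f over the upper semicircle |z| = R tends to 0 as R → ∞. Closing the contour in the upper half-plane,
  ∫_{-∞}^{∞} f(x) dx = 2πi · Σ Res(f, z_k)  over the poles with Im z_k > 0.

Zeros of the denominator: z^2 + 9 = 0 gives z = ±3*I.
Upper half-plane: z = 3*I (a pole of order 2).

Write f(z) = g(z)/(z - 3*I)^2 with g(z) = 5/(z + 3*I)^2. For a double pole, Res(f, z₀) = g'(z₀):
  g'(z) = -10/(z + 3*I)^3
  Res(f, 3*I) = g'(3*I) = -5*I/108

∫_{-∞}^{∞} f(x) dx = 2πi · (-5*I/108) = 5*pi/54

Final answer: 5*pi/54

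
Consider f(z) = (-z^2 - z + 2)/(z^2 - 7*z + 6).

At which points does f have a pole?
{6}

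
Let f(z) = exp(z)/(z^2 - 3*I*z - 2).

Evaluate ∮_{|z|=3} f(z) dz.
-2*pi*exp(I) + 2*pi*exp(2*I)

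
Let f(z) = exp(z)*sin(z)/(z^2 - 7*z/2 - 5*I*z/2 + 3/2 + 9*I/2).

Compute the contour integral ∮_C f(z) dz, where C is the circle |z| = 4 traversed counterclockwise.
pi*(-2 + 2*I)*exp(2 + I)*sin(2 + I) + pi*(2 - 2*I)*exp(3/2 + 3*I/2)*sin(3/2 + 3*I/2)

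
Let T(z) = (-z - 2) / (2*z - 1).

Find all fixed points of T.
T(z) = z means -z - 2 = z*(2*z - 1), i.e.
  2*z^2 + 2 = 0.
Discriminant: (0)^2 - 4*(2)*(2) = -16, so the roots are complex conjugates.
  z = (0 ± I*sqrt(16))/(2*(2))
Fixed points: {-I, I}

Final answer: {-I, I}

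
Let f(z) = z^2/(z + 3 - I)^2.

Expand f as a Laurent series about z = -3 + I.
Put w = z - (-3 + I), i.e. z = w - 3 + I. The denominator is w^2, so it suffices to rewrite the numerator in powers of w.

P(z) = z^2
P(w - 3 + I) = 8 - 6*I + (-6 + 2*I)*w + w^2

Dividing each term by w^2:
  f = (8 - 6*I)/w^2 + (-6 + 2*I)/w + 1

Substituting back w = z + 3 - I:
  f(z) = (8 - 6*I)/(z + 3 - I)^2 + (-6 + 2*I)/(z + 3 - I) + 1

The series is finite because the numerator is a polynomial; the negative powers form the principal part, and the coefficient of 1/(z + 3 - I) gives Res(f, -3 + I) = -6 + 2*I.

Final answer: (8 - 6*I)/(z + 3 - I)^2 + (-6 + 2*I)/(z + 3 - I) + 1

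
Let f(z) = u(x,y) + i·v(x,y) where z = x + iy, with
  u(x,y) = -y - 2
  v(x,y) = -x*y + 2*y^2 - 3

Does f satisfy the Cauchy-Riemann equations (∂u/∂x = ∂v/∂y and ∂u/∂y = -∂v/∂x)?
∂u/∂x = 0
∂v/∂y = -x + 4*y
∂u/∂y = -1
∂v/∂x = -y
∂u/∂x ≠ ∂v/∂y and ∂u/∂y ≠ -∂v/∂x; the Cauchy-Riemann equations are not satisfied, so f is not analytic.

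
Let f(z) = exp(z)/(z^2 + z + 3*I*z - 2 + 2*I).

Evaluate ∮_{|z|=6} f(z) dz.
pi*(1 - I)*exp(-1 - I) + pi*(-1 + I)*exp(-2*I)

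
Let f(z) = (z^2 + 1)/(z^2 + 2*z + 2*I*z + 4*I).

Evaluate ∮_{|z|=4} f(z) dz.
pi*(4 - 4*I)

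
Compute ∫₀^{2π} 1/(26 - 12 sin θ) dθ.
Call the integral J. The integrand is 2π-periodic and we integrate over a full period, so shifting θ does not change the value (θ → θ + π/2 turns sin θ into cos θ; θ → θ + π flips the sign of the trig term). Hence
  J = ∫₀^{2π} dθ/(26 + 12 cos θ).
Put z = e^{iθ}: then cos θ = (z + 1/z)/2, dθ = dz/(iz), and z runs once counterclockwise around |z| = 1:
  J = ∮_{|z|=1} 1/(26 + 12*(z + 1/z)/2) · dz/(iz) = (2/i) ∮_{|z|=1} dz/(12*z^2 + 52*z + 12).
The roots of 12*z^2 + 52*z + 12 are z = (-26 ± sqrt(26^2 - 12^2))/12, with sqrt(532) = 2*sqrt(133); their product is 1, so only z₊ = -13/6 + sqrt(133)/6 lies inside the unit circle (z₋ = -13/6 - sqrt(133)/6 lies outside).
z₊ is a simple zero of q(z) = 12*z^2 + 52*z + 12, so Res(1/q, z₊) = 1/q'(z₊) with q'(z) = 24*z + 52; and q'(z₊) = 12*(z₊ - z₋) = 4*sqrt(133).
Therefore J = (2/i) · 2πi · 1/(4*sqrt(133)) = 2*pi/(2*sqrt(133)) = sqrt(133)*pi/133

Final answer: sqrt(133)*pi/133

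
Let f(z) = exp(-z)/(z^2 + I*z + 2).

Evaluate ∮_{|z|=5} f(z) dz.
-2*pi*exp(2*I)/3 + 2*pi*exp(-I)/3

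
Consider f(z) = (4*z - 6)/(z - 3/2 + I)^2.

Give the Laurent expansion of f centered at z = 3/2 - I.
Put w = z - (3/2 - I), i.e. z = w + 3/2 - I. The denominator is w^2, so it suffices to rewrite the numerator in powers of w.

P(z) = 4*z - 6
P(w + 3/2 - I) = -4*I + 4*w

Dividing each term by w^2:
  f = -4*I/w^2 + 4/w

Substituting back w = z - 3/2 + I:
  f(z) = -4*I/(z - 3/2 + I)^2 + 4/(z - 3/2 + I)

The series is finite because the numerator is a polynomial; the negative powers form the principal part, and the coefficient of 1/(z - 3/2 + I) gives Res(f, 3/2 - I) = 4.

Final answer: -4*I/(z - 3/2 + I)^2 + 4/(z - 3/2 + I)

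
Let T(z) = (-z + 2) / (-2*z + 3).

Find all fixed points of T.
{1}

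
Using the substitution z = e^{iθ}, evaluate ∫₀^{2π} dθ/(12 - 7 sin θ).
2*sqrt(95)*pi/95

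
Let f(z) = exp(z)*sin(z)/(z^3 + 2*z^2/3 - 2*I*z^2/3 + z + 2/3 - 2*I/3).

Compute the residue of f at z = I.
Write f(z) = P(z)/Q(z) with P(z) = exp(z)*sin(z) and Q(z) = z^3 + 2*z^2/3 - 2*I*z^2/3 + z + 2/3 - 2*I/3.
The denominator factors as Q(z) = (z + 2/3 - 2*I/3)*(z - I)*(z + I), so z = I is a simple zero of Q and P is analytic there; z = I is therefore a simple pole and
  Res(f, z₀) = P(z₀)/Q'(z₀).

Q'(z) = 3*z^2 + 4*z/3 - 4*I*z/3 + 1, so Q'(I) = -2/3 + 4*I/3.
P(I) = I*exp(I)*sinh(1).

Res(f, I) = (I*exp(I)*sinh(1))/(-2/3 + 4*I/3) = (3/5 - 3*I/10)*exp(I)*sinh(1)

Final answer: (3/5 - 3*I/10)*exp(I)*sinh(1)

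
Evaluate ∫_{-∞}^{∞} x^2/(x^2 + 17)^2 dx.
Let f(z) = z^2/(z^2 + 17)^2. The denominator has no real zeros and deg Q - deg P = 2 ≥ 2, so the integral of f over the upper semicircle |z| = R tends to 0 as R → ∞. Closing the contour in the upper half-plane,
  ∫_{-∞}^{∞} f(x) dx = 2πi · Σ Res(f, z_k)  over the poles with Im z_k > 0.

Zeros of the denominator: z^2 + 17 = 0 gives z = ±sqrt(17)*I.
Upper half-plane: z = sqrt(17)*I (a pole of order 2).

Write f(z) = g(z)/(z - sqrt(17)*I)^2 with g(z) = z^2/(z + sqrt(17)*I)^2. For a double pole, Res(f, z₀) = g'(z₀):
  g'(z) = 2*sqrt(17)*I*z/(z + sqrt(17)*I)^3
  Res(f, sqrt(17)*I) = g'(sqrt(17)*I) = -sqrt(17)*I/68

∫_{-∞}^{∞} f(x) dx = 2πi · (-sqrt(17)*I/68) = sqrt(17)*pi/34

Final answer: sqrt(17)*pi/34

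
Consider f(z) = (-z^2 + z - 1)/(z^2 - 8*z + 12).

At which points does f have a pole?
The singularities of f are the zeros of the denominator. Factoring,
  z^2 - 8*z + 12 = (z - 2)*(z - 6)
so the candidates are z = 2, z = 6.

Check the numerator P(z) = -z^2 + z - 1 at each one:
  P(2) = -3 ≠ 0, so z = 2 is a (simple) pole.
  P(6) = -31 ≠ 0, so z = 6 is a (simple) pole.

Poles of f: {2, 6}

Final answer: {2, 6}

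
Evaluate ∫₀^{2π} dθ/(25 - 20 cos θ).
Call the integral J. The integrand is 2π-periodic and we integrate over a full period, so shifting θ does not change the value (θ → θ + π flips the sign of the trig term). Hence
  J = ∫₀^{2π} dθ/(25 + 20 cos θ).
Put z = e^{iθ}: then cos θ = (z + 1/z)/2, dθ = dz/(iz), and z runs once counterclockwise around |z| = 1:
  J = ∮_{|z|=1} 1/(25 + 20*(z + 1/z)/2) · dz/(iz) = (2/i) ∮_{|z|=1} dz/(20*z^2 + 50*z + 20).
The roots of 20*z^2 + 50*z + 20 are z = (-25 ± sqrt(25^2 - 20^2))/20, with sqrt(225) = 15; their product is 1, so only z₊ = -1/2 lies inside the unit circle (z₋ = -2 lies outside).
z₊ is a simple zero of q(z) = 20*z^2 + 50*z + 20, so Res(1/q, z₊) = 1/q'(z₊) with q'(z) = 40*z + 50; and q'(z₊) = 20*(z₊ - z₋) = 30.
Therefore J = (2/i) · 2πi · 1/(30) = 2*pi/(15) = 2*pi/15

Final answer: 2*pi/15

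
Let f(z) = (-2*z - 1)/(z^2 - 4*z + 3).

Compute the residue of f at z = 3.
Write f(z) = P(z)/Q(z) with P(z) = -2*z - 1 and Q(z) = z^2 - 4*z + 3.
The denominator factors as Q(z) = (z - 1)*(z - 3), so z = 3 is a simple zero of Q and P is analytic there; z = 3 is therefore a simple pole and
  Res(f, z₀) = P(z₀)/Q'(z₀).

Q'(z) = 2*z - 4, so Q'(3) = 2.
P(3) = -7.

Res(f, 3) = (-7)/(2) = -7/2

Final answer: -7/2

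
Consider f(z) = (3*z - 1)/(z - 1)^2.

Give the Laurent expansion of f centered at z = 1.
2/(z - 1)^2 + 3/(z - 1)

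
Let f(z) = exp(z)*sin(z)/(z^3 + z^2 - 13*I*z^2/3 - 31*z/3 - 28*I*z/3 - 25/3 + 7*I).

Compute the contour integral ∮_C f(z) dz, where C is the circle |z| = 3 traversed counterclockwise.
By the residue theorem, ∮_C f(z) dz = 2πi · (sum of the residues of f at the poles inside |z| = 3).

The denominator factors as (z + 3 - I/3)*(z - I)*(z - 2 - 3*I), so the singularities of f are simple poles at z = -3 + I/3, z = I, z = 2 + 3*I.
  |-3 + I/3|² = 82/9 > 9 = 3², so this pole is outside the contour.
  |I|² = 1 < 9 = 3², so this pole is inside the contour.
  |2 + 3*I|² = 13 > 9 = 3², so this pole is outside the contour.

With P(z) = exp(z)*sin(z) and Q(z) = z^3 + z^2 - 13*I*z^2/3 - 31*z/3 - 28*I*z/3 - 25/3 + 7*I, each pole is simple, so Res(f, z₀) = P(z₀)/Q'(z₀) with Q'(z) = 3*z^2 + 2*z - 26*I*z/3 - 31/3 - 28*I/3.
  Res(f, I) = P(I)/Q'(I) = (I*exp(I)*sinh(1))/(-14/3 - 22*I/3) = (-33/340 - 21*I/340)*exp(I)*sinh(1)

∮_C f(z) dz = 2πi · ((-33/340 - 21*I/340)*exp(I)*sinh(1)) = pi*(21/170 - 33*I/170)*exp(I)*sinh(1)

Final answer: pi*(21/170 - 33*I/170)*exp(I)*sinh(1)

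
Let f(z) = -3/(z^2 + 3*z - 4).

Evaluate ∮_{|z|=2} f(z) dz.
By the residue theorem, ∮_C f(z) dz = 2πi · (sum of the residues of f at the poles inside |z| = 2).

The denominator factors as (z + 4)*(z - 1), so the singularities of f are simple poles at z = -4, z = 1.
  |-4|² = 16 > 4 = 2², so this pole is outside the contour.
  |1|² = 1 < 4 = 2², so this pole is inside the contour.

With P(z) = -3 and Q(z) = z^2 + 3*z - 4, each pole is simple, so Res(f, z₀) = P(z₀)/Q'(z₀) with Q'(z) = 2*z + 3.
  Res(f, 1) = P(1)/Q'(1) = (-3)/(5) = -3/5

∮_C f(z) dz = 2πi · (-3/5) = -6*I*pi/5

Final answer: -6*I*pi/5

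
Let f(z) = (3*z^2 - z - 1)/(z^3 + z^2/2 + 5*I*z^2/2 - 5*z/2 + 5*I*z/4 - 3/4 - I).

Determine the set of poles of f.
{-1 - I/2, -I, 1/2 - I}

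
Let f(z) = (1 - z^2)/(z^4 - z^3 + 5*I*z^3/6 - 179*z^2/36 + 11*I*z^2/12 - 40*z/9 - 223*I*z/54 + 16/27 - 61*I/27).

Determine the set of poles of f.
The singularities of f are the zeros of the denominator. Factoring,
  z^4 - z^3 + 5*I*z^3/6 - 179*z^2/36 + 11*I*z^2/12 - 40*z/9 - 223*I*z/54 + 16/27 - 61*I/27 = (z + 2*I/3)*(z - 3 + I/3)*(z + 1/2 + I/2)*(z + 3/2 - 2*I/3)
so the candidates are z = -2*I/3, z = 3 - I/3, z = -1/2 - I/2, z = -3/2 + 2*I/3.

Check the numerator P(z) = 1 - z^2 at each one:
  P(-2*I/3) = 13/9 ≠ 0, so z = -2*I/3 is a (simple) pole.
  P(3 - I/3) = -71/9 + 2*I ≠ 0, so z = 3 - I/3 is a (simple) pole.
  P(-1/2 - I/2) = 1 - I/2 ≠ 0, so z = -1/2 - I/2 is a (simple) pole.
  P(-3/2 + 2*I/3) = -29/36 + 2*I ≠ 0, so z = -3/2 + 2*I/3 is a (simple) pole.

Poles of f: {-3/2 + 2*I/3, -1/2 - I/2, -2*I/3, 3 - I/3}

Final answer: {-3/2 + 2*I/3, -1/2 - I/2, -2*I/3, 3 - I/3}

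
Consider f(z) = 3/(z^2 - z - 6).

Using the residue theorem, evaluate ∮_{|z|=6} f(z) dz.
By the residue theorem, ∮_C f(z) dz = 2πi · (sum of the residues of f at the poles inside |z| = 6).

The denominator factors as (z + 2)*(z - 3), so the singularities of f are simple poles at z = -2, z = 3.
  |-2|² = 4 < 36 = 6², so this pole is inside the contour.
  |3|² = 9 < 36 = 6², so this pole is inside the contour.

With P(z) = 3 and Q(z) = z^2 - z - 6, each pole is simple, so Res(f, z₀) = P(z₀)/Q'(z₀) with Q'(z) = 2*z - 1.
  Res(f, -2) = P(-2)/Q'(-2) = (3)/(-5) = -3/5
  Res(f, 3) = P(3)/Q'(3) = (3)/(5) = 3/5

Sum of residues inside C: 0
∮_C f(z) dz = 2πi · (0) = 0

Final answer: 0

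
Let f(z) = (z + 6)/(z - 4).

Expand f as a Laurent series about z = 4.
Put w = z - (4), i.e. z = w + 4. The denominator is w, so it suffices to rewrite the numerator in powers of w.

P(z) = z + 6
P(w + 4) = 10 + w

Dividing each term by w:
  f = 10/w + 1

Substituting back w = z - 4:
  f(z) = 10/(z - 4) + 1

The series is finite because the numerator is a polynomial; the negative powers form the principal part, and the coefficient of 1/(z - 4) gives Res(f, 4) = 10.

Final answer: 10/(z - 4) + 1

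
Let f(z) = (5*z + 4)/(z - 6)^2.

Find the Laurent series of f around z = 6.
Put w = z - (6), i.e. z = w + 6. The denominator is w^2, so it suffices to rewrite the numerator in powers of w.

P(z) = 5*z + 4
P(w + 6) = 34 + 5*w

Dividing each term by w^2:
  f = 34/w^2 + 5/w

Substituting back w = z - 6:
  f(z) = 34/(z - 6)^2 + 5/(z - 6)

The series is finite because the numerator is a polynomial; the negative powers form the principal part, and the coefficient of 1/(z - 6) gives Res(f, 6) = 5.

Final answer: 34/(z - 6)^2 + 5/(z - 6)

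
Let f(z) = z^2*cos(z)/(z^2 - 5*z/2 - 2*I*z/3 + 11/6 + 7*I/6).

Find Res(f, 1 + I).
(96/73 - 36*I/73)*cos(1 + I)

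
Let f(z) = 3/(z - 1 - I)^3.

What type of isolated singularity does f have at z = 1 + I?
Write f(z) = g(z)/(z - 1 - I)^3 with g(z) = 3.
g is entire and g(1 + I) = 3 ≠ 0, so no factor of (z - 1 - I) cancels: the Laurent expansion of f about z = 1 + I starts at the power -3, i.e. lim_{z→z₀} (z - z₀)^3 f(z) = 3 is finite and nonzero.
So z = 1 + I is a pole of order 3.

Final answer: pole of order 3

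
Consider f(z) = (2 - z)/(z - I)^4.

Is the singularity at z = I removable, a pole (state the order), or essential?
Write f(z) = g(z)/(z - I)^4 with g(z) = 2 - z.
g is entire and g(I) = 2 - I ≠ 0, so no factor of (z - I) cancels: the Laurent expansion of f about z = I starts at the power -4, i.e. lim_{z→z₀} (z - z₀)^4 f(z) = 2 - I is finite and nonzero.
So z = I is a pole of order 4.

Final answer: pole of order 4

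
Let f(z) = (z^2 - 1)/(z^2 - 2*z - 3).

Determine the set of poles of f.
{3}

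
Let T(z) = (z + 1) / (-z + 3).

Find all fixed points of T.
T(z) = z means z + 1 = z*(-z + 3), i.e.
  -z^2 + 2*z - 1 = 0.
Discriminant: (2)^2 - 4*(-1)*(-1) = 0, so there is one repeated root.
  z = (-2 ± 0)/(2*(-1))
Fixed points: {1}

Final answer: {1}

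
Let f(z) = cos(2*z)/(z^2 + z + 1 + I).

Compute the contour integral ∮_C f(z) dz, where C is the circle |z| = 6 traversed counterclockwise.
By the residue theorem, ∮_C f(z) dz = 2πi · (sum of the residues of f at the poles inside |z| = 6).

The denominator factors as (z + 1 - I)*(z + I), so the singularities of f are simple poles at z = -1 + I, z = -I.
  |-1 + I|² = 2 < 36 = 6², so this pole is inside the contour.
  |-I|² = 1 < 36 = 6², so this pole is inside the contour.

With P(z) = cos(2*z) and Q(z) = z^2 + z + 1 + I, each pole is simple, so Res(f, z₀) = P(z₀)/Q'(z₀) with Q'(z) = 2*z + 1.
  Res(f, -1 + I) = P(-1 + I)/Q'(-1 + I) = (cos(2 - 2*I))/(-1 + 2*I) = (-1/5 - 2*I/5)*cos(2 - 2*I)
  Res(f, -I) = P(-I)/Q'(-I) = (cosh(2))/(1 - 2*I) = (1/5 + 2*I/5)*cosh(2)

Sum of residues inside C: (-1/5 - 2*I/5)*cos(2 - 2*I) + (1/5 + 2*I/5)*cosh(2)
∮_C f(z) dz = 2πi · ((-1/5 - 2*I/5)*cos(2 - 2*I) + (1/5 + 2*I/5)*cosh(2)) = pi*(-4/5 + 2*I/5)*cosh(2) + pi*(4/5 - 2*I/5)*cos(2 - 2*I)

Final answer: pi*(-4/5 + 2*I/5)*cosh(2) + pi*(4/5 - 2*I/5)*cos(2 - 2*I)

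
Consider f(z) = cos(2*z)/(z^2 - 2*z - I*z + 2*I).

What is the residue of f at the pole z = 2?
Write f(z) = P(z)/Q(z) with P(z) = cos(2*z) and Q(z) = z^2 - 2*z - I*z + 2*I.
The denominator factors as Q(z) = (z - 2)*(z - I), so z = 2 is a simple zero of Q and P is analytic there; z = 2 is therefore a simple pole and
  Res(f, z₀) = P(z₀)/Q'(z₀).

Q'(z) = 2*z - 2 - I, so Q'(2) = 2 - I.
P(2) = cos(4).

Res(f, 2) = (cos(4))/(2 - I) = (2/5 + I/5)*cos(4)

Final answer: (2/5 + I/5)*cos(4)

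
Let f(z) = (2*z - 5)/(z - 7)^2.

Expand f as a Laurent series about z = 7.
9/(z - 7)^2 + 2/(z - 7)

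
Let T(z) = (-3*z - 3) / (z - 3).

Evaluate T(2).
Substitute z = 2:
  numerator:   -3*(2) - 3 = -9
  denominator: (2) - 3 = -1
T(2) = (-9)/(-1) = 9

Final answer: 9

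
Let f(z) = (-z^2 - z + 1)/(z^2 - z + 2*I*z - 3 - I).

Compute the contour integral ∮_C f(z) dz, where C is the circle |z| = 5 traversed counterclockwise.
By the residue theorem, ∮_C f(z) dz = 2πi · (sum of the residues of f at the poles inside |z| = 5).

The denominator factors as (z - 2 + I)*(z + 1 + I), so the singularities of f are simple poles at z = 2 - I, z = -1 - I.
  |2 - I|² = 5 < 25 = 5², so this pole is inside the contour.
  |-1 - I|² = 2 < 25 = 5², so this pole is inside the contour.

With P(z) = -z^2 - z + 1 and Q(z) = z^2 - z + 2*I*z - 3 - I, each pole is simple, so Res(f, z₀) = P(z₀)/Q'(z₀) with Q'(z) = 2*z - 1 + 2*I.
  Res(f, 2 - I) = P(2 - I)/Q'(2 - I) = (-4 + 5*I)/(3) = -4/3 + 5*I/3
  Res(f, -1 - I) = P(-1 - I)/Q'(-1 - I) = (2 - I)/(-3) = -2/3 + I/3

Sum of residues inside C: -2 + 2*I
∮_C f(z) dz = 2πi · (-2 + 2*I) = pi*(-4 - 4*I)

Final answer: pi*(-4 - 4*I)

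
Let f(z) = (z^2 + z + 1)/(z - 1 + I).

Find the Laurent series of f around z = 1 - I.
Put w = z - (1 - I), i.e. z = w + 1 - I. The denominator is w, so it suffices to rewrite the numerator in powers of w.

P(z) = z^2 + z + 1
P(w + 1 - I) = 2 - 3*I + (3 - 2*I)*w + w^2

Dividing each term by w:
  f = (2 - 3*I)/w + 3 - 2*I + w

Substituting back w = z - 1 + I:
  f(z) = (2 - 3*I)/(z - 1 + I) + 3 - 2*I + (z - 1 + I)

The series is finite because the numerator is a polynomial; the negative powers form the principal part, and the coefficient of 1/(z - 1 + I) gives Res(f, 1 - I) = 2 - 3*I.

Final answer: (2 - 3*I)/(z - 1 + I) + 3 - 2*I + (z - 1 + I)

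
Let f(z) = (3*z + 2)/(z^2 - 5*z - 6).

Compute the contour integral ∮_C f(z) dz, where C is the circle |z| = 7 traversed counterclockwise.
6*I*pi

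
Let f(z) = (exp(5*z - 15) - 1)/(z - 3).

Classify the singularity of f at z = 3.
Let u = z - 3. The exponent is 5*z - 15 = 5u, so
  f = (e^(5u) - 1)/u = ((5u) + (5u)^2/2 + (5u)^3/6 + ...)/u = 5 + (25/2)*u + (125/6)*u^2 + ...
The Laurent expansion about u = 0 has no negative powers; equivalently lim_{z→3} f(z) = 5 exists and is finite.
So the singularity is removable.

Final answer: removable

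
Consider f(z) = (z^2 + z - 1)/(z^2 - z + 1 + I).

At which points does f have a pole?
The singularities of f are the zeros of the denominator. Factoring,
  z^2 - z + 1 + I = (z - I)*(z - 1 + I)
so the candidates are z = I, z = 1 - I.

Check the numerator P(z) = z^2 + z - 1 at each one:
  P(I) = -2 + I ≠ 0, so z = I is a (simple) pole.
  P(1 - I) = -3*I ≠ 0, so z = 1 - I is a (simple) pole.

Poles of f: {I, 1 - I}

Final answer: {I, 1 - I}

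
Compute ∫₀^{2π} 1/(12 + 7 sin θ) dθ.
Call the integral J. The integrand is 2π-periodic and we integrate over a full period, so shifting θ does not change the value (θ → θ + π/2 turns sin θ into cos θ). Hence
  J = ∫₀^{2π} dθ/(12 + 7 cos θ).
Put z = e^{iθ}: then cos θ = (z + 1/z)/2, dθ = dz/(iz), and z runs once counterclockwise around |z| = 1:
  J = ∮_{|z|=1} 1/(12 + 7*(z + 1/z)/2) · dz/(iz) = (2/i) ∮_{|z|=1} dz/(7*z^2 + 24*z + 7).
The roots of 7*z^2 + 24*z + 7 are z = (-12 ± sqrt(12^2 - 7^2))/7, with sqrt(95) = sqrt(95); their product is 1, so only z₊ = -12/7 + sqrt(95)/7 lies inside the unit circle (z₋ = -12/7 - sqrt(95)/7 lies outside).
z₊ is a simple zero of q(z) = 7*z^2 + 24*z + 7, so Res(1/q, z₊) = 1/q'(z₊) with q'(z) = 14*z + 24; and q'(z₊) = 7*(z₊ - z₋) = 2*sqrt(95).
Therefore J = (2/i) · 2πi · 1/(2*sqrt(95)) = 2*pi/(sqrt(95)) = 2*sqrt(95)*pi/95

Final answer: 2*sqrt(95)*pi/95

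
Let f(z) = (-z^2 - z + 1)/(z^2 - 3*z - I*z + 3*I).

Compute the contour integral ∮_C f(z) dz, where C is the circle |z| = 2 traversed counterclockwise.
By the residue theorem, ∮_C f(z) dz = 2πi · (sum of the residues of f at the poles inside |z| = 2).

The denominator factors as (z - I)*(z - 3), so the singularities of f are simple poles at z = I, z = 3.
  |I|² = 1 < 4 = 2², so this pole is inside the contour.
  |3|² = 9 > 4 = 2², so this pole is outside the contour.

With P(z) = -z^2 - z + 1 and Q(z) = z^2 - 3*z - I*z + 3*I, each pole is simple, so Res(f, z₀) = P(z₀)/Q'(z₀) with Q'(z) = 2*z - 3 - I.
  Res(f, I) = P(I)/Q'(I) = (2 - I)/(-3 + I) = -7/10 + I/10

∮_C f(z) dz = 2πi · (-7/10 + I/10) = pi*(-1/5 - 7*I/5)

Final answer: pi*(-1/5 - 7*I/5)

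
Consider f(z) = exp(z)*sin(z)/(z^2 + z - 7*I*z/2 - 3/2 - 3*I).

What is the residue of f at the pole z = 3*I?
Write f(z) = P(z)/Q(z) with P(z) = exp(z)*sin(z) and Q(z) = z^2 + z - 7*I*z/2 - 3/2 - 3*I.
The denominator factors as Q(z) = (z - 3*I)*(z + 1 - I/2), so z = 3*I is a simple zero of Q and P is analytic there; z = 3*I is therefore a simple pole and
  Res(f, z₀) = P(z₀)/Q'(z₀).

Q'(z) = 2*z + 1 - 7*I/2, so Q'(3*I) = 1 + 5*I/2.
P(3*I) = I*exp(3*I)*sinh(3).

Res(f, 3*I) = (I*exp(3*I)*sinh(3))/(1 + 5*I/2) = (10/29 + 4*I/29)*exp(3*I)*sinh(3)

Final answer: (10/29 + 4*I/29)*exp(3*I)*sinh(3)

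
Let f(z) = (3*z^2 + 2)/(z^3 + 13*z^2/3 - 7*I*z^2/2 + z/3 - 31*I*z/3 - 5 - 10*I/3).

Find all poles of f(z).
{-3 + I, -1 + 3*I/2, -1/3 + I}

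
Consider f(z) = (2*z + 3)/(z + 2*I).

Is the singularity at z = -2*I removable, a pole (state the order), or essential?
pole of order 1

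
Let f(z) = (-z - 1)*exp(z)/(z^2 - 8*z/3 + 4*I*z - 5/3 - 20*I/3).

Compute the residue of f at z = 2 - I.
Write f(z) = P(z)/Q(z) with P(z) = (-z - 1)*exp(z) and Q(z) = z^2 - 8*z/3 + 4*I*z - 5/3 - 20*I/3.
The denominator factors as Q(z) = (z - 2/3 + 3*I)*(z - 2 + I), so z = 2 - I is a simple zero of Q and P is analytic there; z = 2 - I is therefore a simple pole and
  Res(f, z₀) = P(z₀)/Q'(z₀).

Q'(z) = 2*z - 8/3 + 4*I, so Q'(2 - I) = 4/3 + 2*I.
P(2 - I) = (-3 + I)*exp(2 - I).

Res(f, 2 - I) = ((-3 + I)*exp(2 - I))/(4/3 + 2*I) = (-9/26 + 33*I/26)*exp(2 - I)

Final answer: (-9/26 + 33*I/26)*exp(2 - I)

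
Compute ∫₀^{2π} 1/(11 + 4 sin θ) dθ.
Call the integral J. The integrand is 2π-periodic and we integrate over a full period, so shifting θ does not change the value (θ → θ + π/2 turns sin θ into cos θ). Hence
  J = ∫₀^{2π} dθ/(11 + 4 cos θ).
Put z = e^{iθ}: then cos θ = (z + 1/z)/2, dθ = dz/(iz), and z runs once counterclockwise around |z| = 1:
  J = ∮_{|z|=1} 1/(11 + 4*(z + 1/z)/2) · dz/(iz) = (2/i) ∮_{|z|=1} dz/(4*z^2 + 22*z + 4).
The roots of 4*z^2 + 22*z + 4 are z = (-11 ± sqrt(11^2 - 4^2))/4, with sqrt(105) = sqrt(105); their product is 1, so only z₊ = -11/4 + sqrt(105)/4 lies inside the unit circle (z₋ = -11/4 - sqrt(105)/4 lies outside).
z₊ is a simple zero of q(z) = 4*z^2 + 22*z + 4, so Res(1/q, z₊) = 1/q'(z₊) with q'(z) = 8*z + 22; and q'(z₊) = 4*(z₊ - z₋) = 2*sqrt(105).
Therefore J = (2/i) · 2πi · 1/(2*sqrt(105)) = 2*pi/(sqrt(105)) = 2*sqrt(105)*pi/105

Final answer: 2*sqrt(105)*pi/105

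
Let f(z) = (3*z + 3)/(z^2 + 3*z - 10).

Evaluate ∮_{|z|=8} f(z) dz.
By the residue theorem, ∮_C f(z) dz = 2πi · (sum of the residues of f at the poles inside |z| = 8).

The denominator factors as (z + 5)*(z - 2), so the singularities of f are simple poles at z = -5, z = 2.
  |-5|² = 25 < 64 = 8², so this pole is inside the contour.
  |2|² = 4 < 64 = 8², so this pole is inside the contour.

With P(z) = 3*z + 3 and Q(z) = z^2 + 3*z - 10, each pole is simple, so Res(f, z₀) = P(z₀)/Q'(z₀) with Q'(z) = 2*z + 3.
  Res(f, -5) = P(-5)/Q'(-5) = (-12)/(-7) = 12/7
  Res(f, 2) = P(2)/Q'(2) = (9)/(7) = 9/7

Sum of residues inside C: 3
∮_C f(z) dz = 2πi · (3) = 6*I*pi

Final answer: 6*I*pi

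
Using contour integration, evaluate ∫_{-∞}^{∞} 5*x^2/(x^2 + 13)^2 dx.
Let f(z) = 5*z^2/(z^2 + 13)^2. The denominator has no real zeros and deg Q - deg P = 2 ≥ 2, so the integral of f over the upper semicircle |z| = R tends to 0 as R → ∞. Closing the contour in the upper half-plane,
  ∫_{-∞}^{∞} f(x) dx = 2πi · Σ Res(f, z_k)  over the poles with Im z_k > 0.

Zeros of the denominator: z^2 + 13 = 0 gives z = ±sqrt(13)*I.
Upper half-plane: z = sqrt(13)*I (a pole of order 2).

Write f(z) = g(z)/(z - sqrt(13)*I)^2 with g(z) = 5*z^2/(z + sqrt(13)*I)^2. For a double pole, Res(f, z₀) = g'(z₀):
  g'(z) = 10*sqrt(13)*I*z/(z + sqrt(13)*I)^3
  Res(f, sqrt(13)*I) = g'(sqrt(13)*I) = -5*sqrt(13)*I/52

∫_{-∞}^{∞} f(x) dx = 2πi · (-5*sqrt(13)*I/52) = 5*sqrt(13)*pi/26

Final answer: 5*sqrt(13)*pi/26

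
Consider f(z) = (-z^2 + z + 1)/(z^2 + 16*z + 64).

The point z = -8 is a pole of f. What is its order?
Factor the denominator:
  z^2 + 16*z + 64 = (z + 8)^2

The numerator P(z) = -z^2 + z + 1 has P(-8) = -71 ≠ 0, so no factor of (z + 8) cancels.
Near z = -8 we can therefore write f(z) = g(z)/(z + 8)^2 with g analytic at -8 and g(-8) ≠ 0 (g is just the numerator).

Hence z = -8 is a pole of order 2.

Final answer: 2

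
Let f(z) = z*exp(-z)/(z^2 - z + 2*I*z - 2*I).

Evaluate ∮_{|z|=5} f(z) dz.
By the residue theorem, ∮_C f(z) dz = 2πi · (sum of the residues of f at the poles inside |z| = 5).

The denominator factors as (z + 2*I)*(z - 1), so the singularities of f are simple poles at z = -2*I, z = 1.
  |-2*I|² = 4 < 25 = 5², so this pole is inside the contour.
  |1|² = 1 < 25 = 5², so this pole is inside the contour.

With P(z) = z*exp(-z) and Q(z) = z^2 - z + 2*I*z - 2*I, each pole is simple, so Res(f, z₀) = P(z₀)/Q'(z₀) with Q'(z) = 2*z - 1 + 2*I.
  Res(f, -2*I) = P(-2*I)/Q'(-2*I) = (-2*I*exp(2*I))/(-1 - 2*I) = (4/5 + 2*I/5)*exp(2*I)
  Res(f, 1) = P(1)/Q'(1) = (exp(-1))/(1 + 2*I) = (1/5 - 2*I/5)*exp(-1)

Sum of residues inside C: (1/5 - 2*I/5)*exp(-1) + (4/5 + 2*I/5)*exp(2*I)
∮_C f(z) dz = 2πi · ((1/5 - 2*I/5)*exp(-1) + (4/5 + 2*I/5)*exp(2*I)) = pi*(-4/5 + 8*I/5)*exp(2*I) + pi*(4/5 + 2*I/5)*exp(-1)

Final answer: pi*(-4/5 + 8*I/5)*exp(2*I) + pi*(4/5 + 2*I/5)*exp(-1)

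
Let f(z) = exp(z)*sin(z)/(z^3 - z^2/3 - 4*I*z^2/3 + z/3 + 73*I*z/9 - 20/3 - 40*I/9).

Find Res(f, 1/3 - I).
Write f(z) = P(z)/Q(z) with P(z) = exp(z)*sin(z) and Q(z) = z^3 - z^2/3 - 4*I*z^2/3 + z/3 + 73*I*z/9 - 20/3 - 40*I/9.
The denominator factors as Q(z) = (z + 2 - 3*I)*(z - 1/3 + I)*(z - 2 + 2*I/3), so z = 1/3 - I is a simple zero of Q and P is analytic there; z = 1/3 - I is therefore a simple pole and
  Res(f, z₀) = P(z₀)/Q'(z₀).

Q'(z) = 3*z^2 - 2*z/3 - 8*I*z/3 + 1/3 + 73*I/9, so Q'(1/3 - I) = -47/9 + 53*I/9.
P(1/3 - I) = exp(1/3 - I)*sin(1/3 - I).

Res(f, 1/3 - I) = (exp(1/3 - I)*sin(1/3 - I))/(-47/9 + 53*I/9) = (-423/5018 - 477*I/5018)*exp(1/3 - I)*sin(1/3 - I)

Final answer: (-423/5018 - 477*I/5018)*exp(1/3 - I)*sin(1/3 - I)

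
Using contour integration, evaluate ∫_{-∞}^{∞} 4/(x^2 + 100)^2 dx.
Let f(z) = 4/(z^2 + 100)^2. The denominator has no real zeros and deg Q - deg P = 4 ≥ 2, so the integral of f over the upper semicircle |z| = R tends to 0 as R → ∞. Closing the contour in the upper half-plane,
  ∫_{-∞}^{∞} f(x) dx = 2πi · Σ Res(f, z_k)  over the poles with Im z_k > 0.

Zeros of the denominator: z^2 + 100 = 0 gives z = ±10*I.
Upper half-plane: z = 10*I (a pole of order 2).

Write f(z) = g(z)/(z - 10*I)^2 with g(z) = 4/(z + 10*I)^2. For a double pole, Res(f, z₀) = g'(z₀):
  g'(z) = -8/(z + 10*I)^3
  Res(f, 10*I) = g'(10*I) = -I/1000

∫_{-∞}^{∞} f(x) dx = 2πi · (-I/1000) = pi/500

Final answer: pi/500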